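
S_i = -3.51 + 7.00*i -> [-3.51, 3.49, 10.49, 17.49, 24.49]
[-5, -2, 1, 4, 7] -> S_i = -5 + 3*i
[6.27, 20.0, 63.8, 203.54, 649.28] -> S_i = 6.27*3.19^i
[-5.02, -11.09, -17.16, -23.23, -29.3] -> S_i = -5.02 + -6.07*i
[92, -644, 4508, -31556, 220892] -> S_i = 92*-7^i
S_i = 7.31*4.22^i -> [7.31, 30.85, 130.18, 549.36, 2318.29]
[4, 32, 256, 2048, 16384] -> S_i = 4*8^i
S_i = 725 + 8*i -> [725, 733, 741, 749, 757]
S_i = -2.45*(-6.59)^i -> [-2.45, 16.15, -106.4, 701.17, -4620.7]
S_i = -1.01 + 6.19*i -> [-1.01, 5.18, 11.37, 17.56, 23.75]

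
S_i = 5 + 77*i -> [5, 82, 159, 236, 313]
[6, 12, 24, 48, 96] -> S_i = 6*2^i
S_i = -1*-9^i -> [-1, 9, -81, 729, -6561]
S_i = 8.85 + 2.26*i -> [8.85, 11.11, 13.37, 15.63, 17.89]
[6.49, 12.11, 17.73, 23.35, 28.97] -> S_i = 6.49 + 5.62*i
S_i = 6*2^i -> [6, 12, 24, 48, 96]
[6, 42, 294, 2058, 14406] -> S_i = 6*7^i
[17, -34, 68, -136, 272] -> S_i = 17*-2^i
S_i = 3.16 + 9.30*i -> [3.16, 12.46, 21.76, 31.06, 40.36]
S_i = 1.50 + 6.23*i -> [1.5, 7.73, 13.96, 20.19, 26.42]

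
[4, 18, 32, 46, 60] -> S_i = 4 + 14*i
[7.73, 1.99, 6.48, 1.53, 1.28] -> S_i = Random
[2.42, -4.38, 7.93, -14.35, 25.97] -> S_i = 2.42*(-1.81)^i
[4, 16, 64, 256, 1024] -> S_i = 4*4^i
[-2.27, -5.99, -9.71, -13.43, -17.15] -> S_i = -2.27 + -3.72*i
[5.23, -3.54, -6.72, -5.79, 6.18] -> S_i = Random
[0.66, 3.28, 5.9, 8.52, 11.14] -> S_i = 0.66 + 2.62*i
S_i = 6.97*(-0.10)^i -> [6.97, -0.7, 0.07, -0.01, 0.0]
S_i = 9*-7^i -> [9, -63, 441, -3087, 21609]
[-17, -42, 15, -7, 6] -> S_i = Random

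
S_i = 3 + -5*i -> [3, -2, -7, -12, -17]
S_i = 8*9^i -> [8, 72, 648, 5832, 52488]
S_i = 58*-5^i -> [58, -290, 1450, -7250, 36250]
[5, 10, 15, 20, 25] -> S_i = 5 + 5*i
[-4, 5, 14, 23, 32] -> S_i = -4 + 9*i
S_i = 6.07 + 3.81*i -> [6.07, 9.88, 13.69, 17.5, 21.31]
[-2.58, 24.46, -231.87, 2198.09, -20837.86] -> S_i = -2.58*(-9.48)^i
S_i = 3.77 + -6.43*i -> [3.77, -2.66, -9.09, -15.52, -21.95]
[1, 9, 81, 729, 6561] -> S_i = 1*9^i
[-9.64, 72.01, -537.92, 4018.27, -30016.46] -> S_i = -9.64*(-7.47)^i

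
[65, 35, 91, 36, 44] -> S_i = Random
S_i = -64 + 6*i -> [-64, -58, -52, -46, -40]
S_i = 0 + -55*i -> [0, -55, -110, -165, -220]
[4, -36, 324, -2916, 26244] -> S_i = 4*-9^i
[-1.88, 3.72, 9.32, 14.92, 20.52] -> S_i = -1.88 + 5.60*i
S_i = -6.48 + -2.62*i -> [-6.48, -9.1, -11.72, -14.34, -16.96]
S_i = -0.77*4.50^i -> [-0.77, -3.46, -15.59, -70.17, -315.75]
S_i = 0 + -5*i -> [0, -5, -10, -15, -20]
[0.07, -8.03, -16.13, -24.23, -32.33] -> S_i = 0.07 + -8.10*i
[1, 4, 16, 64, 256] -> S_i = 1*4^i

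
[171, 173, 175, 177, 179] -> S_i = 171 + 2*i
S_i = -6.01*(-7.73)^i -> [-6.01, 46.46, -359.11, 2775.96, -21458.16]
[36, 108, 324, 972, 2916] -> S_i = 36*3^i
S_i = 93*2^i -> [93, 186, 372, 744, 1488]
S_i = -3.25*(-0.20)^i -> [-3.25, 0.65, -0.13, 0.03, -0.01]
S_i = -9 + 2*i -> [-9, -7, -5, -3, -1]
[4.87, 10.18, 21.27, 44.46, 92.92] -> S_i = 4.87*2.09^i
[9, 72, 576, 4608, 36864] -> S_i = 9*8^i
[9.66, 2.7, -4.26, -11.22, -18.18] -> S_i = 9.66 + -6.96*i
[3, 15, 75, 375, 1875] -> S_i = 3*5^i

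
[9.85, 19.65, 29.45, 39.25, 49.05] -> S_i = 9.85 + 9.80*i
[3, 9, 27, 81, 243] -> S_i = 3*3^i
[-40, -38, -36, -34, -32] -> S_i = -40 + 2*i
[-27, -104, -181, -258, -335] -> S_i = -27 + -77*i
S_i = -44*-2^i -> [-44, 88, -176, 352, -704]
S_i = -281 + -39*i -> [-281, -320, -359, -398, -437]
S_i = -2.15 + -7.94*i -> [-2.15, -10.09, -18.03, -25.97, -33.91]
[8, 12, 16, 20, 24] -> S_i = 8 + 4*i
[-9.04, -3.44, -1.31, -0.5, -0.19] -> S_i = -9.04*0.38^i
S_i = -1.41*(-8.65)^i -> [-1.41, 12.2, -105.5, 912.57, -7893.75]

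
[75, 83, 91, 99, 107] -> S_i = 75 + 8*i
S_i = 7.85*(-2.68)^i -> [7.85, -21.04, 56.38, -151.1, 404.96]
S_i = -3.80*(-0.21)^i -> [-3.8, 0.8, -0.17, 0.04, -0.01]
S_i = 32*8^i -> [32, 256, 2048, 16384, 131072]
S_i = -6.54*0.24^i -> [-6.54, -1.57, -0.38, -0.09, -0.02]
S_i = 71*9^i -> [71, 639, 5751, 51759, 465831]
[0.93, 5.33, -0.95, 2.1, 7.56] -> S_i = Random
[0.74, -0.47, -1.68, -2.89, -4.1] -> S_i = 0.74 + -1.21*i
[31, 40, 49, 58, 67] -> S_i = 31 + 9*i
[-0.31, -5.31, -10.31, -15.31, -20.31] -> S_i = -0.31 + -5.00*i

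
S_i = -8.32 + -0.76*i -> [-8.32, -9.08, -9.84, -10.6, -11.36]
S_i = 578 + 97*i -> [578, 675, 772, 869, 966]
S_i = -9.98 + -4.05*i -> [-9.98, -14.03, -18.08, -22.13, -26.18]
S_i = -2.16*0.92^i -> [-2.16, -1.99, -1.83, -1.68, -1.55]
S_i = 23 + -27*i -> [23, -4, -31, -58, -85]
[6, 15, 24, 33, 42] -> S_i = 6 + 9*i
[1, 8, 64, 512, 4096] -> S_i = 1*8^i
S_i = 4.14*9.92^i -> [4.14, 41.07, 407.4, 4041.43, 40091.01]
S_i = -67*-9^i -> [-67, 603, -5427, 48843, -439587]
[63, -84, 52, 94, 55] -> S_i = Random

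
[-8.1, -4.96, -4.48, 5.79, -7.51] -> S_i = Random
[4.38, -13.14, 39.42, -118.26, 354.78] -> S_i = 4.38*(-3.00)^i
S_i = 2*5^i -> [2, 10, 50, 250, 1250]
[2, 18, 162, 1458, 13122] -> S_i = 2*9^i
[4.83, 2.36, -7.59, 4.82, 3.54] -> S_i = Random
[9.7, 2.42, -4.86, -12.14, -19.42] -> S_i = 9.70 + -7.28*i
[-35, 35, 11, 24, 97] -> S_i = Random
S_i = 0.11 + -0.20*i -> [0.11, -0.09, -0.29, -0.49, -0.69]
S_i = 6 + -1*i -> [6, 5, 4, 3, 2]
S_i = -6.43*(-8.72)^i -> [-6.43, 56.07, -488.93, 4263.44, -37177.22]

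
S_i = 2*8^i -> [2, 16, 128, 1024, 8192]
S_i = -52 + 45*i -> [-52, -7, 38, 83, 128]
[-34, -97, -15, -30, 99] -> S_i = Random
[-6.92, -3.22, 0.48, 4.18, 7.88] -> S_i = -6.92 + 3.70*i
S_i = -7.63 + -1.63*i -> [-7.63, -9.26, -10.89, -12.52, -14.15]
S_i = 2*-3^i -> [2, -6, 18, -54, 162]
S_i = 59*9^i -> [59, 531, 4779, 43011, 387099]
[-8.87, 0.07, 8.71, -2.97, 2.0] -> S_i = Random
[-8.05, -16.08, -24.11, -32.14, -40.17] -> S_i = -8.05 + -8.03*i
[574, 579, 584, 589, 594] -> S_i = 574 + 5*i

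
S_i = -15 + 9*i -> [-15, -6, 3, 12, 21]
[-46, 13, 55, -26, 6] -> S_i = Random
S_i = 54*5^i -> [54, 270, 1350, 6750, 33750]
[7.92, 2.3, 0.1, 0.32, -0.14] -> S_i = Random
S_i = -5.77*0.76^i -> [-5.77, -4.39, -3.33, -2.53, -1.92]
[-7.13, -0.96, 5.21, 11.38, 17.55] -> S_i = -7.13 + 6.17*i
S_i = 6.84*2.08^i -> [6.84, 14.23, 29.59, 61.55, 128.03]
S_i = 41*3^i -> [41, 123, 369, 1107, 3321]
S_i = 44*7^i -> [44, 308, 2156, 15092, 105644]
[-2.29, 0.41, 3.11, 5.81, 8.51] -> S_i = -2.29 + 2.70*i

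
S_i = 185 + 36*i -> [185, 221, 257, 293, 329]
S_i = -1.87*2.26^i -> [-1.87, -4.23, -9.55, -21.59, -48.78]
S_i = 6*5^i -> [6, 30, 150, 750, 3750]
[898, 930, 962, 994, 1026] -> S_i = 898 + 32*i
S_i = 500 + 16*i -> [500, 516, 532, 548, 564]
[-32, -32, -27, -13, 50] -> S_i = Random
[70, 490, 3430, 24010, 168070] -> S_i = 70*7^i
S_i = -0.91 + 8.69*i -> [-0.91, 7.78, 16.47, 25.16, 33.85]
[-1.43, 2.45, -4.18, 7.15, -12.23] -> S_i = -1.43*(-1.71)^i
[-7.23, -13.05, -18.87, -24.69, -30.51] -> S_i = -7.23 + -5.82*i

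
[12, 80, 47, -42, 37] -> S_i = Random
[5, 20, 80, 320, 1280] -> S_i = 5*4^i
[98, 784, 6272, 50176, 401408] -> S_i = 98*8^i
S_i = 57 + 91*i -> [57, 148, 239, 330, 421]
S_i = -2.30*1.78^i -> [-2.3, -4.09, -7.29, -12.97, -23.09]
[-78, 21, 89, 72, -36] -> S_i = Random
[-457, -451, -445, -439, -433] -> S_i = -457 + 6*i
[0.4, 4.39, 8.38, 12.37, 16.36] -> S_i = 0.40 + 3.99*i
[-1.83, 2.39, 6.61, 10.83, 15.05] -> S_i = -1.83 + 4.22*i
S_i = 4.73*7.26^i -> [4.73, 34.34, 249.31, 1809.97, 13140.37]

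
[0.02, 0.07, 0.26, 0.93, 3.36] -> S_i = 0.02*3.60^i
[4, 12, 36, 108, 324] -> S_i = 4*3^i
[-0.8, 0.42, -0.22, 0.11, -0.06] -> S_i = -0.80*(-0.52)^i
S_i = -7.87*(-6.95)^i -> [-7.87, 54.7, -380.14, 2641.98, -18361.74]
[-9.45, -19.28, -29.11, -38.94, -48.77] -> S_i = -9.45 + -9.83*i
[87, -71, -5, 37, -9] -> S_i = Random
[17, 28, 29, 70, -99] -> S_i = Random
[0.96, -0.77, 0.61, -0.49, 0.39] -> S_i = 0.96*(-0.80)^i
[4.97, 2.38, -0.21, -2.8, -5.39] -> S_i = 4.97 + -2.59*i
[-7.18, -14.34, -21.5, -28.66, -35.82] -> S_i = -7.18 + -7.16*i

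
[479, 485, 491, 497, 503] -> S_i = 479 + 6*i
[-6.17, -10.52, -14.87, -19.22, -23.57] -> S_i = -6.17 + -4.35*i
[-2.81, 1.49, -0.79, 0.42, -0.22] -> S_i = -2.81*(-0.53)^i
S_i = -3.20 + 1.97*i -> [-3.2, -1.23, 0.74, 2.71, 4.68]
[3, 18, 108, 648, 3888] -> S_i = 3*6^i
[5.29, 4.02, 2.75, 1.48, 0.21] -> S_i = 5.29 + -1.27*i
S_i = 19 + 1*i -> [19, 20, 21, 22, 23]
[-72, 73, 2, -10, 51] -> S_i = Random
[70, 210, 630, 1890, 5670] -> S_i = 70*3^i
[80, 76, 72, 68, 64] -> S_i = 80 + -4*i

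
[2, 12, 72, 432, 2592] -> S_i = 2*6^i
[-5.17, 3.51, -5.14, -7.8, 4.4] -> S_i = Random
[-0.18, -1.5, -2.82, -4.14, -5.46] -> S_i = -0.18 + -1.32*i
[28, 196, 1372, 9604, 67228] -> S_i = 28*7^i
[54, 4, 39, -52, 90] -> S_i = Random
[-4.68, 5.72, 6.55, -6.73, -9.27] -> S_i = Random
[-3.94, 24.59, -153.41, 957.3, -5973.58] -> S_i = -3.94*(-6.24)^i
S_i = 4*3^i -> [4, 12, 36, 108, 324]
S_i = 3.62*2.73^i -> [3.62, 9.88, 26.98, 73.65, 201.08]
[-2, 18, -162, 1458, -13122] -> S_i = -2*-9^i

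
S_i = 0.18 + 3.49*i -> [0.18, 3.67, 7.16, 10.65, 14.14]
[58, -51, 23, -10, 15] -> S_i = Random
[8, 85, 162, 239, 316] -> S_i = 8 + 77*i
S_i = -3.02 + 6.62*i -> [-3.02, 3.6, 10.22, 16.84, 23.46]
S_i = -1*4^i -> [-1, -4, -16, -64, -256]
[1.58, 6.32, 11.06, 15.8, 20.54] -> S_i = 1.58 + 4.74*i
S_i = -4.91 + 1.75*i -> [-4.91, -3.16, -1.41, 0.34, 2.09]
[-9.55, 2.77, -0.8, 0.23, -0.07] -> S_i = -9.55*(-0.29)^i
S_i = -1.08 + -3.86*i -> [-1.08, -4.94, -8.8, -12.66, -16.52]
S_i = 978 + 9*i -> [978, 987, 996, 1005, 1014]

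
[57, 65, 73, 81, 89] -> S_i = 57 + 8*i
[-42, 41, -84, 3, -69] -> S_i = Random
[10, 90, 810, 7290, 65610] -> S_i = 10*9^i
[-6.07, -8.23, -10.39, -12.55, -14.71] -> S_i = -6.07 + -2.16*i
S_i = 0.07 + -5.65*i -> [0.07, -5.58, -11.23, -16.88, -22.53]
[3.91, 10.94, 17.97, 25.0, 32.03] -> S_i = 3.91 + 7.03*i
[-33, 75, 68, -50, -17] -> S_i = Random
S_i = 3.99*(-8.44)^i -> [3.99, -33.68, 284.22, -2398.83, 20246.16]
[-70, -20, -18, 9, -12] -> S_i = Random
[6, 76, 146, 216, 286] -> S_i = 6 + 70*i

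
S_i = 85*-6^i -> [85, -510, 3060, -18360, 110160]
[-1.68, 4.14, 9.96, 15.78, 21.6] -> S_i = -1.68 + 5.82*i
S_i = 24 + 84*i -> [24, 108, 192, 276, 360]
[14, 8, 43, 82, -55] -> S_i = Random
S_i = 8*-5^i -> [8, -40, 200, -1000, 5000]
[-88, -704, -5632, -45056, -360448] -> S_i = -88*8^i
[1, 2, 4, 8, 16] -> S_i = 1*2^i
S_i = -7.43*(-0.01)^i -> [-7.43, 0.07, -0.0, 0.0, -0.0]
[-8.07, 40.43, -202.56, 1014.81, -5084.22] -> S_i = -8.07*(-5.01)^i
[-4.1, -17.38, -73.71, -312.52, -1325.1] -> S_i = -4.10*4.24^i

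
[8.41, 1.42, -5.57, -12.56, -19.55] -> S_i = 8.41 + -6.99*i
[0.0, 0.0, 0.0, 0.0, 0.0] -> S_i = 0.00*6.50^i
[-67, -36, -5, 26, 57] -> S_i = -67 + 31*i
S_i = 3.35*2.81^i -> [3.35, 9.41, 26.45, 74.33, 208.87]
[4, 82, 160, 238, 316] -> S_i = 4 + 78*i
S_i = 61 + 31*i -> [61, 92, 123, 154, 185]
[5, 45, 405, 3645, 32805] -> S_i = 5*9^i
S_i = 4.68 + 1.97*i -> [4.68, 6.65, 8.62, 10.59, 12.56]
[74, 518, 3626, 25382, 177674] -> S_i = 74*7^i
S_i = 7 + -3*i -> [7, 4, 1, -2, -5]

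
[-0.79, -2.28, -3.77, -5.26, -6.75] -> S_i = -0.79 + -1.49*i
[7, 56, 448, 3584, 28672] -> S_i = 7*8^i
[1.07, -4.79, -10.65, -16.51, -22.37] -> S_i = 1.07 + -5.86*i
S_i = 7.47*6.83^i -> [7.47, 51.02, 348.47, 2380.03, 16255.62]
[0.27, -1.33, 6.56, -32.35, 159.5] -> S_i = 0.27*(-4.93)^i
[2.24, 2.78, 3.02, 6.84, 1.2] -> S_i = Random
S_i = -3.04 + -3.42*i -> [-3.04, -6.46, -9.88, -13.3, -16.72]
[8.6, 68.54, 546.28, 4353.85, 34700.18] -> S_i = 8.60*7.97^i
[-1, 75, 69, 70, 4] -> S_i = Random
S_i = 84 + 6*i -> [84, 90, 96, 102, 108]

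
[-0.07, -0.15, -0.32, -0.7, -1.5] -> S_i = -0.07*2.15^i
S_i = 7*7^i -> [7, 49, 343, 2401, 16807]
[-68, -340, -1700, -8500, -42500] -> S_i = -68*5^i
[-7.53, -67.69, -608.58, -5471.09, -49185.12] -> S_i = -7.53*8.99^i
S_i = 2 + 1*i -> [2, 3, 4, 5, 6]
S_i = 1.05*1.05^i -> [1.05, 1.1, 1.16, 1.22, 1.28]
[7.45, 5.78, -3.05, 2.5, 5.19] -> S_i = Random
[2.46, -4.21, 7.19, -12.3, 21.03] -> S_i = 2.46*(-1.71)^i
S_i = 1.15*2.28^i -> [1.15, 2.62, 5.98, 13.63, 31.08]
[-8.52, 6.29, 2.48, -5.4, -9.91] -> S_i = Random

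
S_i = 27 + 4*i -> [27, 31, 35, 39, 43]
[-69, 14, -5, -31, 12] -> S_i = Random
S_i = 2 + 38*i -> [2, 40, 78, 116, 154]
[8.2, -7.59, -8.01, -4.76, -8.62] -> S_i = Random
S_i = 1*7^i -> [1, 7, 49, 343, 2401]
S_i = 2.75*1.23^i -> [2.75, 3.38, 4.16, 5.12, 6.29]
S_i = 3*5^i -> [3, 15, 75, 375, 1875]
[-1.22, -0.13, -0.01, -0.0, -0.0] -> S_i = -1.22*0.11^i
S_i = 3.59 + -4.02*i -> [3.59, -0.43, -4.45, -8.47, -12.49]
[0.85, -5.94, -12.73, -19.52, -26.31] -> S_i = 0.85 + -6.79*i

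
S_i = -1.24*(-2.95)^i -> [-1.24, 3.66, -10.79, 31.83, -93.91]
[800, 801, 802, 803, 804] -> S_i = 800 + 1*i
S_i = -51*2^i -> [-51, -102, -204, -408, -816]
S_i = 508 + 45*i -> [508, 553, 598, 643, 688]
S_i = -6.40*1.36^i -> [-6.4, -8.7, -11.84, -16.1, -21.89]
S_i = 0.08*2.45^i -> [0.08, 0.2, 0.48, 1.18, 2.88]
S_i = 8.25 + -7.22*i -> [8.25, 1.03, -6.19, -13.41, -20.63]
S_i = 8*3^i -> [8, 24, 72, 216, 648]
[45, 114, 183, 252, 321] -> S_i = 45 + 69*i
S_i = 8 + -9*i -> [8, -1, -10, -19, -28]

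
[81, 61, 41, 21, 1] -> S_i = 81 + -20*i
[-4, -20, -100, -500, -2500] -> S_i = -4*5^i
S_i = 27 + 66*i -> [27, 93, 159, 225, 291]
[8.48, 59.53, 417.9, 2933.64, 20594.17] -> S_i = 8.48*7.02^i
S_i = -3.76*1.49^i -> [-3.76, -5.6, -8.35, -12.44, -18.53]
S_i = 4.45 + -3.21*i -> [4.45, 1.24, -1.97, -5.18, -8.39]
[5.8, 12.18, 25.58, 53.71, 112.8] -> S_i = 5.80*2.10^i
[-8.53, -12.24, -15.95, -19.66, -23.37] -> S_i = -8.53 + -3.71*i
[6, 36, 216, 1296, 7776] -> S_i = 6*6^i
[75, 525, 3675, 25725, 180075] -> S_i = 75*7^i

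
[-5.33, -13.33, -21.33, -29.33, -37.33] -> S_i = -5.33 + -8.00*i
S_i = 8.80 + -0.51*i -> [8.8, 8.29, 7.78, 7.27, 6.76]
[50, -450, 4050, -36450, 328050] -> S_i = 50*-9^i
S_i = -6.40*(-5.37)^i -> [-6.4, 34.37, -184.56, 991.07, -5322.03]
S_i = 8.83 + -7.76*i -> [8.83, 1.07, -6.69, -14.45, -22.21]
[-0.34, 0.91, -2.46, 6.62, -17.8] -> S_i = -0.34*(-2.69)^i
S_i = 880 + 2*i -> [880, 882, 884, 886, 888]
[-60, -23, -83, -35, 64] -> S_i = Random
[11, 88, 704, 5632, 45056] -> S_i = 11*8^i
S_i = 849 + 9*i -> [849, 858, 867, 876, 885]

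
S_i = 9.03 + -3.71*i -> [9.03, 5.32, 1.61, -2.1, -5.81]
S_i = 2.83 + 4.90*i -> [2.83, 7.73, 12.63, 17.53, 22.43]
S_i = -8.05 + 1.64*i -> [-8.05, -6.41, -4.77, -3.13, -1.49]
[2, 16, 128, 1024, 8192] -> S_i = 2*8^i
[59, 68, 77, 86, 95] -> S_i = 59 + 9*i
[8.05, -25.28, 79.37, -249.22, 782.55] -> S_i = 8.05*(-3.14)^i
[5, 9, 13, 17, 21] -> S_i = 5 + 4*i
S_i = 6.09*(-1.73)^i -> [6.09, -10.54, 18.23, -31.53, 54.55]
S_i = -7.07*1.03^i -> [-7.07, -7.28, -7.5, -7.73, -7.96]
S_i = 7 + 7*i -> [7, 14, 21, 28, 35]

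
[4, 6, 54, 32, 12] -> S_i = Random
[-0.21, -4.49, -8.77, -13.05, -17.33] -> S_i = -0.21 + -4.28*i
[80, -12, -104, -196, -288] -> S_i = 80 + -92*i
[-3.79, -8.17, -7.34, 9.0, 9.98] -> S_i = Random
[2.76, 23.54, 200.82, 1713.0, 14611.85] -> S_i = 2.76*8.53^i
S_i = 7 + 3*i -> [7, 10, 13, 16, 19]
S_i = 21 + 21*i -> [21, 42, 63, 84, 105]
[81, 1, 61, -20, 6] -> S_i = Random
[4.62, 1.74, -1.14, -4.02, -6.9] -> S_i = 4.62 + -2.88*i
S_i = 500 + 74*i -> [500, 574, 648, 722, 796]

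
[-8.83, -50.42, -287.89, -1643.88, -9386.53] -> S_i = -8.83*5.71^i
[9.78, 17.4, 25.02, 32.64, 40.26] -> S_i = 9.78 + 7.62*i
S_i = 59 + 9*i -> [59, 68, 77, 86, 95]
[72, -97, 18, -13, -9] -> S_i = Random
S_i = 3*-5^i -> [3, -15, 75, -375, 1875]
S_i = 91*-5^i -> [91, -455, 2275, -11375, 56875]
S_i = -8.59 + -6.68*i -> [-8.59, -15.27, -21.95, -28.63, -35.31]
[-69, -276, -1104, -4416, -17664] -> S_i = -69*4^i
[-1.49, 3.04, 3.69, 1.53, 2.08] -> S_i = Random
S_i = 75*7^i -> [75, 525, 3675, 25725, 180075]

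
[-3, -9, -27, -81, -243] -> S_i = -3*3^i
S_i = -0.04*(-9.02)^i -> [-0.04, 0.36, -3.25, 29.35, -264.78]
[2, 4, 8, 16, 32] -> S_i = 2*2^i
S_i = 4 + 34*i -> [4, 38, 72, 106, 140]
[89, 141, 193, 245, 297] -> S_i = 89 + 52*i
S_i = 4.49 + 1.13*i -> [4.49, 5.62, 6.75, 7.88, 9.01]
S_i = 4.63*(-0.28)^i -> [4.63, -1.3, 0.36, -0.1, 0.03]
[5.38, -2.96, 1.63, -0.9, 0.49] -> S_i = 5.38*(-0.55)^i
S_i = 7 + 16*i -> [7, 23, 39, 55, 71]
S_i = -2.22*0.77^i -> [-2.22, -1.71, -1.32, -1.01, -0.78]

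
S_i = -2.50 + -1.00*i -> [-2.5, -3.5, -4.5, -5.5, -6.5]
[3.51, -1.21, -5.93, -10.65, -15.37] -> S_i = 3.51 + -4.72*i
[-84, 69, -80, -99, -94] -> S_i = Random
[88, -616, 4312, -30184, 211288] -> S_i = 88*-7^i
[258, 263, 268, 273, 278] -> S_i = 258 + 5*i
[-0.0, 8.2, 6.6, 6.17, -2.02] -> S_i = Random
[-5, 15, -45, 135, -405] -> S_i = -5*-3^i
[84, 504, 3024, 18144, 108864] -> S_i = 84*6^i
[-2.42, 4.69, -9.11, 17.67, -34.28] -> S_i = -2.42*(-1.94)^i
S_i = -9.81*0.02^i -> [-9.81, -0.2, -0.0, -0.0, -0.0]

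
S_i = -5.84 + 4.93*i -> [-5.84, -0.91, 4.02, 8.95, 13.88]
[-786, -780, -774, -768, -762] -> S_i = -786 + 6*i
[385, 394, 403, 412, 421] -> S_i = 385 + 9*i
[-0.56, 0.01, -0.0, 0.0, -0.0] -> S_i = -0.56*(-0.02)^i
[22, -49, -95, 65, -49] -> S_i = Random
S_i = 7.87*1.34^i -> [7.87, 10.55, 14.13, 18.94, 25.37]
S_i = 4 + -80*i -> [4, -76, -156, -236, -316]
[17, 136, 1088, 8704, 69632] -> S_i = 17*8^i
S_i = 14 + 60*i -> [14, 74, 134, 194, 254]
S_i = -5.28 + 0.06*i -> [-5.28, -5.22, -5.16, -5.1, -5.04]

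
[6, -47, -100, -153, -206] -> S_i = 6 + -53*i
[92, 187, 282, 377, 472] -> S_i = 92 + 95*i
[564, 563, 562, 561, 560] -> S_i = 564 + -1*i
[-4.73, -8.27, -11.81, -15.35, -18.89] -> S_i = -4.73 + -3.54*i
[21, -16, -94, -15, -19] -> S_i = Random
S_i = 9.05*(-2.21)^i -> [9.05, -20.0, 44.2, -97.68, 215.88]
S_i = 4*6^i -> [4, 24, 144, 864, 5184]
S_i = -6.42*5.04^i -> [-6.42, -32.36, -163.08, -821.91, -4142.45]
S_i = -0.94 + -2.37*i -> [-0.94, -3.31, -5.68, -8.05, -10.42]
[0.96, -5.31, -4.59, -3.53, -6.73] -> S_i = Random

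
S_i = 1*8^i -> [1, 8, 64, 512, 4096]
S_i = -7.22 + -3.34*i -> [-7.22, -10.56, -13.9, -17.24, -20.58]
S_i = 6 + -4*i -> [6, 2, -2, -6, -10]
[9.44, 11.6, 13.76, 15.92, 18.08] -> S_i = 9.44 + 2.16*i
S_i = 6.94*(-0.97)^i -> [6.94, -6.73, 6.53, -6.33, 6.14]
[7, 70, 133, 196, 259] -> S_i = 7 + 63*i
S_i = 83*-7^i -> [83, -581, 4067, -28469, 199283]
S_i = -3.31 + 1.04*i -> [-3.31, -2.27, -1.23, -0.19, 0.85]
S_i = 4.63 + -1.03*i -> [4.63, 3.6, 2.57, 1.54, 0.51]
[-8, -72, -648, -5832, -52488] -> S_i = -8*9^i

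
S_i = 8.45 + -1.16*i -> [8.45, 7.29, 6.13, 4.97, 3.81]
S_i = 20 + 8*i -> [20, 28, 36, 44, 52]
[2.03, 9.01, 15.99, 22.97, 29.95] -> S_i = 2.03 + 6.98*i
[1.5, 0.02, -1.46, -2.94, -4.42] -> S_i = 1.50 + -1.48*i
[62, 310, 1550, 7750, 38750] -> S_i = 62*5^i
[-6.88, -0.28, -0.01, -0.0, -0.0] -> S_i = -6.88*0.04^i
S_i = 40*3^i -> [40, 120, 360, 1080, 3240]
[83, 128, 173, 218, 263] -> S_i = 83 + 45*i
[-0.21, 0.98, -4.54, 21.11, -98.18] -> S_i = -0.21*(-4.65)^i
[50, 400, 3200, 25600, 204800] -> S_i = 50*8^i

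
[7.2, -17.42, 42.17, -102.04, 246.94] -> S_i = 7.20*(-2.42)^i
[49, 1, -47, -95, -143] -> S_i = 49 + -48*i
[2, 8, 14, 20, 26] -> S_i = 2 + 6*i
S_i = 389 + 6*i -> [389, 395, 401, 407, 413]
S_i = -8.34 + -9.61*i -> [-8.34, -17.95, -27.56, -37.17, -46.78]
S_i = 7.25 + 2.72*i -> [7.25, 9.97, 12.69, 15.41, 18.13]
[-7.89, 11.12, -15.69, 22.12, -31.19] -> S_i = -7.89*(-1.41)^i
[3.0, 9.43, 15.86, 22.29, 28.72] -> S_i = 3.00 + 6.43*i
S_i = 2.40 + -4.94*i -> [2.4, -2.54, -7.48, -12.42, -17.36]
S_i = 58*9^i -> [58, 522, 4698, 42282, 380538]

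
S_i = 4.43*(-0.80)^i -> [4.43, -3.54, 2.84, -2.27, 1.81]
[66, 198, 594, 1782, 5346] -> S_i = 66*3^i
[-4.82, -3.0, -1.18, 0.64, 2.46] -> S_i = -4.82 + 1.82*i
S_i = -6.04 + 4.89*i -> [-6.04, -1.15, 3.74, 8.63, 13.52]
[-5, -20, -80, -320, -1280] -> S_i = -5*4^i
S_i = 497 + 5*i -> [497, 502, 507, 512, 517]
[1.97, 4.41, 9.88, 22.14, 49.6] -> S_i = 1.97*2.24^i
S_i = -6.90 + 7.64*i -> [-6.9, 0.74, 8.38, 16.02, 23.66]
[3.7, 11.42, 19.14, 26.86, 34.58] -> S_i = 3.70 + 7.72*i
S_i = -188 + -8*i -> [-188, -196, -204, -212, -220]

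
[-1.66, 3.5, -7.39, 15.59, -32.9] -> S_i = -1.66*(-2.11)^i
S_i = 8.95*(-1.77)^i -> [8.95, -15.84, 28.04, -49.63, 87.84]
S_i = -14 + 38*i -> [-14, 24, 62, 100, 138]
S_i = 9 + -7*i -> [9, 2, -5, -12, -19]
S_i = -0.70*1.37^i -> [-0.7, -0.96, -1.31, -1.8, -2.47]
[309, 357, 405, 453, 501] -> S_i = 309 + 48*i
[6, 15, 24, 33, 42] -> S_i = 6 + 9*i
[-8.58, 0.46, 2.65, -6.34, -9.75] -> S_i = Random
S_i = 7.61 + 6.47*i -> [7.61, 14.08, 20.55, 27.02, 33.49]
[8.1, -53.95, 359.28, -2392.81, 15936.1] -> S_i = 8.10*(-6.66)^i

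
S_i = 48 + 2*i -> [48, 50, 52, 54, 56]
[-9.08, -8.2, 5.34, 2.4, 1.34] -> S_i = Random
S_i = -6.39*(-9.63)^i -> [-6.39, 61.54, -592.59, 5706.63, -54954.85]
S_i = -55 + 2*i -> [-55, -53, -51, -49, -47]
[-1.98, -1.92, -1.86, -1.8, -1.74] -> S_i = -1.98 + 0.06*i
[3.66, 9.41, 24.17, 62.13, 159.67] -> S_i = 3.66*2.57^i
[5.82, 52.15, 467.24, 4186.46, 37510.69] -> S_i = 5.82*8.96^i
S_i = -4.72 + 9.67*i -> [-4.72, 4.95, 14.62, 24.29, 33.96]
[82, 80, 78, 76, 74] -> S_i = 82 + -2*i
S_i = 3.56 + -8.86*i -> [3.56, -5.3, -14.16, -23.02, -31.88]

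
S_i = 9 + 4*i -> [9, 13, 17, 21, 25]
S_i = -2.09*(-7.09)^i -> [-2.09, 14.82, -105.06, 744.88, -5281.18]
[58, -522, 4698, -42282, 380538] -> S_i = 58*-9^i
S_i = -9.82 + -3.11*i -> [-9.82, -12.93, -16.04, -19.15, -22.26]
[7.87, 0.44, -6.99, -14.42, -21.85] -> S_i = 7.87 + -7.43*i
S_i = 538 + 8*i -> [538, 546, 554, 562, 570]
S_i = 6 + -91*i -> [6, -85, -176, -267, -358]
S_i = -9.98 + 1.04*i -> [-9.98, -8.94, -7.9, -6.86, -5.82]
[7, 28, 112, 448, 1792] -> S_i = 7*4^i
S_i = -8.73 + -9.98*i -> [-8.73, -18.71, -28.69, -38.67, -48.65]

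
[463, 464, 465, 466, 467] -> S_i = 463 + 1*i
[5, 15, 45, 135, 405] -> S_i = 5*3^i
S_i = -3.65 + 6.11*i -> [-3.65, 2.46, 8.57, 14.68, 20.79]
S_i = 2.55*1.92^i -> [2.55, 4.9, 9.4, 18.05, 34.65]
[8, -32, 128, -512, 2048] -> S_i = 8*-4^i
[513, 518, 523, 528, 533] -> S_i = 513 + 5*i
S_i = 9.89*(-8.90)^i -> [9.89, -88.02, 783.39, -6972.14, 62052.08]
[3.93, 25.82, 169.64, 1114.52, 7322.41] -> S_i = 3.93*6.57^i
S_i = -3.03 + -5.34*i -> [-3.03, -8.37, -13.71, -19.05, -24.39]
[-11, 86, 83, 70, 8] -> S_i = Random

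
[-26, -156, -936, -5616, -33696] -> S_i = -26*6^i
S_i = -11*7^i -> [-11, -77, -539, -3773, -26411]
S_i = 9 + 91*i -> [9, 100, 191, 282, 373]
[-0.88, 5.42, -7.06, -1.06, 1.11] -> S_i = Random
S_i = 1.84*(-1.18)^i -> [1.84, -2.17, 2.56, -3.02, 3.57]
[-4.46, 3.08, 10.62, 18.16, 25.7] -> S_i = -4.46 + 7.54*i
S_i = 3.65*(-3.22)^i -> [3.65, -11.75, 37.84, -121.86, 392.39]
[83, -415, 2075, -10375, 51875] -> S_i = 83*-5^i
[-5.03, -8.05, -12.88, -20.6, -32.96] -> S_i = -5.03*1.60^i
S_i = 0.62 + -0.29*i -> [0.62, 0.33, 0.04, -0.25, -0.54]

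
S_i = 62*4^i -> [62, 248, 992, 3968, 15872]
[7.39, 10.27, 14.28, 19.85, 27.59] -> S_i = 7.39*1.39^i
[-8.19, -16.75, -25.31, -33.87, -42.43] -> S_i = -8.19 + -8.56*i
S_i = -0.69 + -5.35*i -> [-0.69, -6.04, -11.39, -16.74, -22.09]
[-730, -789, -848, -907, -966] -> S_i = -730 + -59*i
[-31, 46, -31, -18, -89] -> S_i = Random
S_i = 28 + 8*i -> [28, 36, 44, 52, 60]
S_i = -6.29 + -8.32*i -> [-6.29, -14.61, -22.93, -31.25, -39.57]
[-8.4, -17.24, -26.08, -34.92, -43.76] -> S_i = -8.40 + -8.84*i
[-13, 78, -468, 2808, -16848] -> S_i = -13*-6^i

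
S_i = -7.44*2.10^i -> [-7.44, -15.62, -32.81, -68.9, -144.69]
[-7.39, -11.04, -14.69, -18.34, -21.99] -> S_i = -7.39 + -3.65*i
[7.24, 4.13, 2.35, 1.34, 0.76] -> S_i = 7.24*0.57^i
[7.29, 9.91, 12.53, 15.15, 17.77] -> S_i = 7.29 + 2.62*i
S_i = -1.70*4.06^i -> [-1.7, -6.9, -28.02, -113.77, -461.91]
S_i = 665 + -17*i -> [665, 648, 631, 614, 597]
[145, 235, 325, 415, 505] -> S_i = 145 + 90*i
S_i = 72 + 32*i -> [72, 104, 136, 168, 200]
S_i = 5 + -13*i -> [5, -8, -21, -34, -47]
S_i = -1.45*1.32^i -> [-1.45, -1.91, -2.53, -3.33, -4.4]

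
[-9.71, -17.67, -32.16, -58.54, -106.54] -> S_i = -9.71*1.82^i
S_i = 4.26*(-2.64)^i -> [4.26, -11.25, 29.69, -78.38, 206.93]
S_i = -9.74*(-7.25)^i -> [-9.74, 70.61, -511.96, 3711.7, -26909.83]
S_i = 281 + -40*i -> [281, 241, 201, 161, 121]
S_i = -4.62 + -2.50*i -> [-4.62, -7.12, -9.62, -12.12, -14.62]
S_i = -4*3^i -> [-4, -12, -36, -108, -324]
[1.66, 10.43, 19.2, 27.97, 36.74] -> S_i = 1.66 + 8.77*i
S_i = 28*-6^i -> [28, -168, 1008, -6048, 36288]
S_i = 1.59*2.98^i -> [1.59, 4.74, 14.12, 42.08, 125.39]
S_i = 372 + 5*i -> [372, 377, 382, 387, 392]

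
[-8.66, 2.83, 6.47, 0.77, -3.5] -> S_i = Random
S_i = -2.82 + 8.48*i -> [-2.82, 5.66, 14.14, 22.62, 31.1]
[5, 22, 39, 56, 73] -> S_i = 5 + 17*i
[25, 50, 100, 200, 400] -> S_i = 25*2^i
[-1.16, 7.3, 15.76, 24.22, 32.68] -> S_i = -1.16 + 8.46*i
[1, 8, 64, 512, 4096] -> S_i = 1*8^i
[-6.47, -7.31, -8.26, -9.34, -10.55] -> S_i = -6.47*1.13^i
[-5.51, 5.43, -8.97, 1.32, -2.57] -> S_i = Random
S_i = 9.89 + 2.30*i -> [9.89, 12.19, 14.49, 16.79, 19.09]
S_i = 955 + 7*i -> [955, 962, 969, 976, 983]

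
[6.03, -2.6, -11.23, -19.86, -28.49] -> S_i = 6.03 + -8.63*i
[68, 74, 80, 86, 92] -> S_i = 68 + 6*i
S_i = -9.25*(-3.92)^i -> [-9.25, 36.26, -142.14, 557.19, -2184.17]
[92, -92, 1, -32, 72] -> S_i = Random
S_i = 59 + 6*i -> [59, 65, 71, 77, 83]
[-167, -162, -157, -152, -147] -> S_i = -167 + 5*i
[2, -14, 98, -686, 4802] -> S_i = 2*-7^i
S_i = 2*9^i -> [2, 18, 162, 1458, 13122]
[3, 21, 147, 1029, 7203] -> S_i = 3*7^i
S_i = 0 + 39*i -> [0, 39, 78, 117, 156]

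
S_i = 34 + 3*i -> [34, 37, 40, 43, 46]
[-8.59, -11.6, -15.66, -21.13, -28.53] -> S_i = -8.59*1.35^i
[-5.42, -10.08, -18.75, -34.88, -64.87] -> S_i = -5.42*1.86^i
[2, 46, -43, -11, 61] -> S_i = Random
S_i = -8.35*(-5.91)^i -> [-8.35, 49.35, -291.65, 1723.65, -10186.77]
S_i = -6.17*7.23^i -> [-6.17, -44.61, -322.52, -2331.85, -16859.25]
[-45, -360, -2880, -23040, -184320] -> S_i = -45*8^i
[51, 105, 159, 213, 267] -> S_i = 51 + 54*i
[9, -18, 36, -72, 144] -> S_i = 9*-2^i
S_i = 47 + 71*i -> [47, 118, 189, 260, 331]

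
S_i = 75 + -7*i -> [75, 68, 61, 54, 47]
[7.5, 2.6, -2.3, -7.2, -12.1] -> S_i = 7.50 + -4.90*i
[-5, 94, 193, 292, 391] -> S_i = -5 + 99*i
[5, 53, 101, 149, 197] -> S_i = 5 + 48*i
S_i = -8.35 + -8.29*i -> [-8.35, -16.64, -24.93, -33.22, -41.51]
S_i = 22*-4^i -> [22, -88, 352, -1408, 5632]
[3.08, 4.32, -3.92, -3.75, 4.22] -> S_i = Random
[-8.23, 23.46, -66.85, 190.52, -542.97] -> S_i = -8.23*(-2.85)^i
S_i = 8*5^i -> [8, 40, 200, 1000, 5000]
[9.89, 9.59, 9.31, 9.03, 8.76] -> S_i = 9.89*0.97^i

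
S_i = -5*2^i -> [-5, -10, -20, -40, -80]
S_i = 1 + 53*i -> [1, 54, 107, 160, 213]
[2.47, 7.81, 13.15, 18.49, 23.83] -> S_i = 2.47 + 5.34*i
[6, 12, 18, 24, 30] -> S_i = 6 + 6*i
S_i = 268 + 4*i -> [268, 272, 276, 280, 284]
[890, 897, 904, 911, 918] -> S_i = 890 + 7*i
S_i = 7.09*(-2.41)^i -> [7.09, -17.09, 41.18, -99.24, 239.17]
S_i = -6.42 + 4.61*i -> [-6.42, -1.81, 2.8, 7.41, 12.02]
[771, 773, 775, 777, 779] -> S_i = 771 + 2*i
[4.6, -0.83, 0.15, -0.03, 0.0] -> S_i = 4.60*(-0.18)^i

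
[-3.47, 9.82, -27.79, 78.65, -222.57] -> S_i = -3.47*(-2.83)^i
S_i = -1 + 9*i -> [-1, 8, 17, 26, 35]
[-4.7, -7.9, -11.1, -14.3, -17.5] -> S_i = -4.70 + -3.20*i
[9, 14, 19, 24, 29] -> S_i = 9 + 5*i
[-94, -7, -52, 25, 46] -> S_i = Random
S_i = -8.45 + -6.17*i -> [-8.45, -14.62, -20.79, -26.96, -33.13]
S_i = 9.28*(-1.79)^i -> [9.28, -16.61, 29.73, -53.22, 95.27]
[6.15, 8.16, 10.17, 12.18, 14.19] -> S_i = 6.15 + 2.01*i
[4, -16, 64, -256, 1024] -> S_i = 4*-4^i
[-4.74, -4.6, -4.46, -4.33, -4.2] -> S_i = -4.74*0.97^i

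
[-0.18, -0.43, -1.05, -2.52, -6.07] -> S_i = -0.18*2.41^i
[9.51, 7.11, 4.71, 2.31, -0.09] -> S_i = 9.51 + -2.40*i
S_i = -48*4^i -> [-48, -192, -768, -3072, -12288]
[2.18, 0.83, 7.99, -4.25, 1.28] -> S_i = Random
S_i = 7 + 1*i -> [7, 8, 9, 10, 11]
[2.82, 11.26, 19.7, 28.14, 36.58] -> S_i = 2.82 + 8.44*i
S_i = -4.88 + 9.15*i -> [-4.88, 4.27, 13.42, 22.57, 31.72]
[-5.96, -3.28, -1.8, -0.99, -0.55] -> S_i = -5.96*0.55^i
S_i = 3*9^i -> [3, 27, 243, 2187, 19683]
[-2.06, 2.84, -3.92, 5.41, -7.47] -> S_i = -2.06*(-1.38)^i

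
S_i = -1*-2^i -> [-1, 2, -4, 8, -16]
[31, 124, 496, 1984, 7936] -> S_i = 31*4^i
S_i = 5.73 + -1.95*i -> [5.73, 3.78, 1.83, -0.12, -2.07]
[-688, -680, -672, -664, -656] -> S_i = -688 + 8*i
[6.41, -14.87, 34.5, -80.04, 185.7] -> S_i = 6.41*(-2.32)^i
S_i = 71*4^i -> [71, 284, 1136, 4544, 18176]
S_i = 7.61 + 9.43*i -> [7.61, 17.04, 26.47, 35.9, 45.33]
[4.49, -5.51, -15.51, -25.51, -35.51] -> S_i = 4.49 + -10.00*i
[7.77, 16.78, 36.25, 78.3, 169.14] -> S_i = 7.77*2.16^i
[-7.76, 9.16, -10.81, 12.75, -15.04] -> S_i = -7.76*(-1.18)^i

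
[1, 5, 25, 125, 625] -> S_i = 1*5^i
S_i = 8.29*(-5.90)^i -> [8.29, -48.91, 288.57, -1702.59, 10045.29]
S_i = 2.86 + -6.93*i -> [2.86, -4.07, -11.0, -17.93, -24.86]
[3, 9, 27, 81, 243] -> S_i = 3*3^i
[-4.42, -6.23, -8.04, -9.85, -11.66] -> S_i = -4.42 + -1.81*i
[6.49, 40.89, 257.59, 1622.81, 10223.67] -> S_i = 6.49*6.30^i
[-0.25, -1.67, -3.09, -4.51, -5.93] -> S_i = -0.25 + -1.42*i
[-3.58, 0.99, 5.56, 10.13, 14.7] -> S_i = -3.58 + 4.57*i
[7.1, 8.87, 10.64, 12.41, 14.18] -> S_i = 7.10 + 1.77*i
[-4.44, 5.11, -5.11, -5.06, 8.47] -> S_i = Random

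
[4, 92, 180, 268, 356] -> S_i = 4 + 88*i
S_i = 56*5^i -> [56, 280, 1400, 7000, 35000]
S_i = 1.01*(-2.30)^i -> [1.01, -2.32, 5.34, -12.29, 28.26]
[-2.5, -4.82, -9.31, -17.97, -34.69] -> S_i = -2.50*1.93^i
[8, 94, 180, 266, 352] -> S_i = 8 + 86*i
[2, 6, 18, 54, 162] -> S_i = 2*3^i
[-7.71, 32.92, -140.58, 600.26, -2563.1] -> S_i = -7.71*(-4.27)^i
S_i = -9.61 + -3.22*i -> [-9.61, -12.83, -16.05, -19.27, -22.49]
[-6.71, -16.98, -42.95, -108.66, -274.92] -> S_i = -6.71*2.53^i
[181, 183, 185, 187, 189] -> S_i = 181 + 2*i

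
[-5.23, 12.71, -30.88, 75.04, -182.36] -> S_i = -5.23*(-2.43)^i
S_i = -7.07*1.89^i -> [-7.07, -13.36, -25.25, -47.73, -90.21]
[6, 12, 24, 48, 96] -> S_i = 6*2^i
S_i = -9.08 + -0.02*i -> [-9.08, -9.1, -9.12, -9.14, -9.16]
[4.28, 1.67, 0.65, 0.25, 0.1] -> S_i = 4.28*0.39^i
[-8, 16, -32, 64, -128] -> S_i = -8*-2^i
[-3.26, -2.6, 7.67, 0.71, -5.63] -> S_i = Random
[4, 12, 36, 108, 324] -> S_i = 4*3^i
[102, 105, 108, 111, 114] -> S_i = 102 + 3*i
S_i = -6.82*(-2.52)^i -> [-6.82, 17.19, -43.31, 109.14, -275.03]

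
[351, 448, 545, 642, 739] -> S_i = 351 + 97*i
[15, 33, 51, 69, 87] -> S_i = 15 + 18*i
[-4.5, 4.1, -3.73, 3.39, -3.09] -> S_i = -4.50*(-0.91)^i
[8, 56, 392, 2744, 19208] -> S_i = 8*7^i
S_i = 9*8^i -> [9, 72, 576, 4608, 36864]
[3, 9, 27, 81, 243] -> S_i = 3*3^i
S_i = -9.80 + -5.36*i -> [-9.8, -15.16, -20.52, -25.88, -31.24]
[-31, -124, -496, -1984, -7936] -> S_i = -31*4^i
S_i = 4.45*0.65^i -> [4.45, 2.89, 1.88, 1.22, 0.79]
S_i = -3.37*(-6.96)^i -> [-3.37, 23.46, -163.25, 1136.21, -7908.0]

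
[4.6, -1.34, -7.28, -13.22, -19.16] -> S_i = 4.60 + -5.94*i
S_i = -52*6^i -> [-52, -312, -1872, -11232, -67392]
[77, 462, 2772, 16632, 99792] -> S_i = 77*6^i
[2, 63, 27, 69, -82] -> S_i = Random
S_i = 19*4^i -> [19, 76, 304, 1216, 4864]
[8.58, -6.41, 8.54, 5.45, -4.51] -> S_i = Random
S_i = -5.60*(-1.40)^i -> [-5.6, 7.84, -10.98, 15.37, -21.51]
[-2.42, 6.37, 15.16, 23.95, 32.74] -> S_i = -2.42 + 8.79*i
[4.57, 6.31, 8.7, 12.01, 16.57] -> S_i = 4.57*1.38^i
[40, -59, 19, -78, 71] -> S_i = Random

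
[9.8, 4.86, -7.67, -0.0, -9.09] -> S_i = Random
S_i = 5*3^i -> [5, 15, 45, 135, 405]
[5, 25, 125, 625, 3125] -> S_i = 5*5^i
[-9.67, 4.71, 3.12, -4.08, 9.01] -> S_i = Random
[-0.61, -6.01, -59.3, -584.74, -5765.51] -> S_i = -0.61*9.86^i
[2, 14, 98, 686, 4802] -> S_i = 2*7^i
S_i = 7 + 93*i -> [7, 100, 193, 286, 379]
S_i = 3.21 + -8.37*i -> [3.21, -5.16, -13.53, -21.9, -30.27]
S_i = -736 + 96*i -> [-736, -640, -544, -448, -352]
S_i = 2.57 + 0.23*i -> [2.57, 2.8, 3.03, 3.26, 3.49]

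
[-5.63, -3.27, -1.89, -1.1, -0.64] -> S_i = -5.63*0.58^i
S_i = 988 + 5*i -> [988, 993, 998, 1003, 1008]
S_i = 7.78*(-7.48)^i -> [7.78, -58.19, 435.29, -3256.0, 24354.88]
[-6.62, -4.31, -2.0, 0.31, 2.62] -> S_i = -6.62 + 2.31*i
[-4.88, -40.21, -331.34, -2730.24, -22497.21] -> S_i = -4.88*8.24^i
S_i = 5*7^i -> [5, 35, 245, 1715, 12005]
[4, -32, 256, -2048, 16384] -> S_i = 4*-8^i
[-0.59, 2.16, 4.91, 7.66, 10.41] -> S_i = -0.59 + 2.75*i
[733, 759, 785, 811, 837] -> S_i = 733 + 26*i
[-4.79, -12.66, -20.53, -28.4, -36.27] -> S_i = -4.79 + -7.87*i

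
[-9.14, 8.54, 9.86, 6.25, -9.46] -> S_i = Random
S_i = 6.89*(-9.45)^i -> [6.89, -65.11, 615.29, -5814.53, 54947.31]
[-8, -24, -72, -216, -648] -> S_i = -8*3^i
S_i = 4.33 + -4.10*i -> [4.33, 0.23, -3.87, -7.97, -12.07]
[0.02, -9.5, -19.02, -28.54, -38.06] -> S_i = 0.02 + -9.52*i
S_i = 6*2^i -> [6, 12, 24, 48, 96]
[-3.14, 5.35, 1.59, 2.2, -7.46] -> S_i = Random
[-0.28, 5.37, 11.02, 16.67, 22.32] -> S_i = -0.28 + 5.65*i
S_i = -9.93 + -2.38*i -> [-9.93, -12.31, -14.69, -17.07, -19.45]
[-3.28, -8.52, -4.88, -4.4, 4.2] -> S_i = Random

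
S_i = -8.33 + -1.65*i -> [-8.33, -9.98, -11.63, -13.28, -14.93]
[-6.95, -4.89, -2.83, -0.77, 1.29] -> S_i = -6.95 + 2.06*i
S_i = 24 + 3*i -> [24, 27, 30, 33, 36]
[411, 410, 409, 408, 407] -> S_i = 411 + -1*i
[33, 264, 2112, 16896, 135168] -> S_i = 33*8^i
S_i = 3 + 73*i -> [3, 76, 149, 222, 295]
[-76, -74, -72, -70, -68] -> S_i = -76 + 2*i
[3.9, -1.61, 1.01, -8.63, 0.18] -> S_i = Random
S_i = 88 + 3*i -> [88, 91, 94, 97, 100]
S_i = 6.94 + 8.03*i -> [6.94, 14.97, 23.0, 31.03, 39.06]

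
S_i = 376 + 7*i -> [376, 383, 390, 397, 404]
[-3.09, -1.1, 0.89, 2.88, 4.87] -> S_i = -3.09 + 1.99*i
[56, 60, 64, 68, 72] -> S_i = 56 + 4*i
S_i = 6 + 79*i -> [6, 85, 164, 243, 322]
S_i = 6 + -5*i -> [6, 1, -4, -9, -14]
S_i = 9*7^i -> [9, 63, 441, 3087, 21609]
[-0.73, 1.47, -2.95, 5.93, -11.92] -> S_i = -0.73*(-2.01)^i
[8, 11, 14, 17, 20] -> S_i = 8 + 3*i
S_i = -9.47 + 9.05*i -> [-9.47, -0.42, 8.63, 17.68, 26.73]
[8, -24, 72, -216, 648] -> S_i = 8*-3^i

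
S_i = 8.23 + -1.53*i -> [8.23, 6.7, 5.17, 3.64, 2.11]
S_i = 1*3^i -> [1, 3, 9, 27, 81]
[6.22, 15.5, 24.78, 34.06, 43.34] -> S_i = 6.22 + 9.28*i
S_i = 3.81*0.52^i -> [3.81, 1.98, 1.03, 0.54, 0.28]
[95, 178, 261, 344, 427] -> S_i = 95 + 83*i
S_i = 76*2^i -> [76, 152, 304, 608, 1216]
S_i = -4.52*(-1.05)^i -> [-4.52, 4.75, -4.98, 5.23, -5.49]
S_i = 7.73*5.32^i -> [7.73, 41.12, 218.78, 1163.9, 6191.93]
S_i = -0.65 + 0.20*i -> [-0.65, -0.45, -0.25, -0.05, 0.15]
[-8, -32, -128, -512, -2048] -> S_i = -8*4^i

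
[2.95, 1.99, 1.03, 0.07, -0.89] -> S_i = 2.95 + -0.96*i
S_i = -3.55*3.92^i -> [-3.55, -13.92, -54.55, -213.84, -838.25]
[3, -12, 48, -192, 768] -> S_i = 3*-4^i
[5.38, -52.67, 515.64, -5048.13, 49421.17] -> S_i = 5.38*(-9.79)^i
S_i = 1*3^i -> [1, 3, 9, 27, 81]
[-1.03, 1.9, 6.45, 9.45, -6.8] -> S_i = Random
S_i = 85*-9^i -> [85, -765, 6885, -61965, 557685]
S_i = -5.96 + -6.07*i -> [-5.96, -12.03, -18.1, -24.17, -30.24]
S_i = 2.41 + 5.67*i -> [2.41, 8.08, 13.75, 19.42, 25.09]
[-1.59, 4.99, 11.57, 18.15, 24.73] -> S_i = -1.59 + 6.58*i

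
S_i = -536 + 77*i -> [-536, -459, -382, -305, -228]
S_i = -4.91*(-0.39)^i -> [-4.91, 1.91, -0.75, 0.29, -0.11]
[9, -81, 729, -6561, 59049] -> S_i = 9*-9^i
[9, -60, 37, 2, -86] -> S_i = Random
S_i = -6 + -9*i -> [-6, -15, -24, -33, -42]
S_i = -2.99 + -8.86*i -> [-2.99, -11.85, -20.71, -29.57, -38.43]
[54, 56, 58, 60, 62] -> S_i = 54 + 2*i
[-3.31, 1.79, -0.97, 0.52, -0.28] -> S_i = -3.31*(-0.54)^i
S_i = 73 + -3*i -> [73, 70, 67, 64, 61]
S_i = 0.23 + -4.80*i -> [0.23, -4.57, -9.37, -14.17, -18.97]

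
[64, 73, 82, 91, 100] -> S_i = 64 + 9*i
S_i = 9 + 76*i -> [9, 85, 161, 237, 313]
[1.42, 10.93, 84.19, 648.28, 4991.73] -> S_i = 1.42*7.70^i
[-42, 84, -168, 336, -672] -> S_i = -42*-2^i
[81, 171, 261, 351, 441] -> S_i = 81 + 90*i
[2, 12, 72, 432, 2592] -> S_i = 2*6^i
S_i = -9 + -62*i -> [-9, -71, -133, -195, -257]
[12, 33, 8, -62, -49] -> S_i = Random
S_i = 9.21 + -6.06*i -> [9.21, 3.15, -2.91, -8.97, -15.03]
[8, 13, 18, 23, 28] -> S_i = 8 + 5*i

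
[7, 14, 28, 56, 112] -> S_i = 7*2^i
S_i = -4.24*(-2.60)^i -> [-4.24, 11.02, -28.66, 74.52, -193.76]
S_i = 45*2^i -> [45, 90, 180, 360, 720]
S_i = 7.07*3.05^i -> [7.07, 21.56, 65.77, 200.59, 611.81]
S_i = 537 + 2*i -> [537, 539, 541, 543, 545]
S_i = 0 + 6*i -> [0, 6, 12, 18, 24]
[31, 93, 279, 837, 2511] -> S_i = 31*3^i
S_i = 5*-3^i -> [5, -15, 45, -135, 405]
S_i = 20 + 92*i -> [20, 112, 204, 296, 388]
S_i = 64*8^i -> [64, 512, 4096, 32768, 262144]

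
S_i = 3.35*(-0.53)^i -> [3.35, -1.78, 0.94, -0.5, 0.26]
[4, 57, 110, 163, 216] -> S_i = 4 + 53*i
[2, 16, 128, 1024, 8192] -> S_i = 2*8^i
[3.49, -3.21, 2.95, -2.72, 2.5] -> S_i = 3.49*(-0.92)^i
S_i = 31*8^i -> [31, 248, 1984, 15872, 126976]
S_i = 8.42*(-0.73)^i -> [8.42, -6.15, 4.49, -3.28, 2.39]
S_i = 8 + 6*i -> [8, 14, 20, 26, 32]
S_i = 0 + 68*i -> [0, 68, 136, 204, 272]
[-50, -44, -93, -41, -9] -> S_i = Random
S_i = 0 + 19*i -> [0, 19, 38, 57, 76]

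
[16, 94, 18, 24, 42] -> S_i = Random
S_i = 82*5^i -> [82, 410, 2050, 10250, 51250]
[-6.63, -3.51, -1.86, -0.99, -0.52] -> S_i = -6.63*0.53^i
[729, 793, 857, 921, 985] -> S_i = 729 + 64*i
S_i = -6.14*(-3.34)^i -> [-6.14, 20.51, -68.5, 228.77, -764.11]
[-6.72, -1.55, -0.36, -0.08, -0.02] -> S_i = -6.72*0.23^i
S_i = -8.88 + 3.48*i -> [-8.88, -5.4, -1.92, 1.56, 5.04]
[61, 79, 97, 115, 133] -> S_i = 61 + 18*i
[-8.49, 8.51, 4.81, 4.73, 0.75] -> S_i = Random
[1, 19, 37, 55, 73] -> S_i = 1 + 18*i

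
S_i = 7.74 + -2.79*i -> [7.74, 4.95, 2.16, -0.63, -3.42]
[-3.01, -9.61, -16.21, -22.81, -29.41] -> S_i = -3.01 + -6.60*i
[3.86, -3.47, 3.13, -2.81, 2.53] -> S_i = 3.86*(-0.90)^i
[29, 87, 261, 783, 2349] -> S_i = 29*3^i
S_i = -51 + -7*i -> [-51, -58, -65, -72, -79]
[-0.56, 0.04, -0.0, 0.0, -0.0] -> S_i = -0.56*(-0.08)^i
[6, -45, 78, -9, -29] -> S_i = Random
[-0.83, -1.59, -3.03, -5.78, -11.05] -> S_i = -0.83*1.91^i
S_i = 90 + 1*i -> [90, 91, 92, 93, 94]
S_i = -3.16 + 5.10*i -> [-3.16, 1.94, 7.04, 12.14, 17.24]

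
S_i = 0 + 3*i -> [0, 3, 6, 9, 12]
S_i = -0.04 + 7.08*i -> [-0.04, 7.04, 14.12, 21.2, 28.28]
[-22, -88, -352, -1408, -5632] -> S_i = -22*4^i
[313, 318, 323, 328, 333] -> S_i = 313 + 5*i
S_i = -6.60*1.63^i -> [-6.6, -10.76, -17.54, -28.58, -46.59]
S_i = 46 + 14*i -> [46, 60, 74, 88, 102]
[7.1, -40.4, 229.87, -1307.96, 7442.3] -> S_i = 7.10*(-5.69)^i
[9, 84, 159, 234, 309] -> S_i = 9 + 75*i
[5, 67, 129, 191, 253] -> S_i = 5 + 62*i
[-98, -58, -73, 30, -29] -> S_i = Random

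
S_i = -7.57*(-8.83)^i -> [-7.57, 66.84, -590.22, 5211.68, -46019.16]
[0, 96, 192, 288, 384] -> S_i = 0 + 96*i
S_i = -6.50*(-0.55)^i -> [-6.5, 3.58, -1.97, 1.08, -0.59]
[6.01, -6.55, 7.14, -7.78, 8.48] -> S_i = 6.01*(-1.09)^i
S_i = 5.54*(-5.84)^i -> [5.54, -32.35, 188.95, -1103.44, 6444.08]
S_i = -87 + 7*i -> [-87, -80, -73, -66, -59]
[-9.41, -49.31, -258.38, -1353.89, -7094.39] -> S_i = -9.41*5.24^i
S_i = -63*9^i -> [-63, -567, -5103, -45927, -413343]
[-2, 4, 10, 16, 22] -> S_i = -2 + 6*i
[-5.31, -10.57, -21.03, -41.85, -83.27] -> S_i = -5.31*1.99^i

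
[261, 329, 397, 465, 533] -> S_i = 261 + 68*i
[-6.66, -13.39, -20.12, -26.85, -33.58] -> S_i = -6.66 + -6.73*i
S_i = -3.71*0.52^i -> [-3.71, -1.93, -1.0, -0.52, -0.27]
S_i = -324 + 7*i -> [-324, -317, -310, -303, -296]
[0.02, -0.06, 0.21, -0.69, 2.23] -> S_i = 0.02*(-3.25)^i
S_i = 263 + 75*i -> [263, 338, 413, 488, 563]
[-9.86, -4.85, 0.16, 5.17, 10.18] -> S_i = -9.86 + 5.01*i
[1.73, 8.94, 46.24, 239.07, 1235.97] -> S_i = 1.73*5.17^i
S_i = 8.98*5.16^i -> [8.98, 46.34, 239.1, 1233.75, 6366.12]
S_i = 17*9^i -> [17, 153, 1377, 12393, 111537]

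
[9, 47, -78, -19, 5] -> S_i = Random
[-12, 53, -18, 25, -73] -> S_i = Random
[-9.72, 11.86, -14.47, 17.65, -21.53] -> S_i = -9.72*(-1.22)^i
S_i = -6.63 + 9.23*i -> [-6.63, 2.6, 11.83, 21.06, 30.29]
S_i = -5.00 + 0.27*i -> [-5.0, -4.73, -4.46, -4.19, -3.92]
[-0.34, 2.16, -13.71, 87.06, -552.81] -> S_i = -0.34*(-6.35)^i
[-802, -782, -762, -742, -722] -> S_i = -802 + 20*i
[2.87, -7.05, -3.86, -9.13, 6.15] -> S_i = Random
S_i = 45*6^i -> [45, 270, 1620, 9720, 58320]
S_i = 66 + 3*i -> [66, 69, 72, 75, 78]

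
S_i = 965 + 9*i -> [965, 974, 983, 992, 1001]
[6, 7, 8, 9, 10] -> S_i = 6 + 1*i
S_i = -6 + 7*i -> [-6, 1, 8, 15, 22]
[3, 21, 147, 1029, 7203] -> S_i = 3*7^i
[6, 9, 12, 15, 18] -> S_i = 6 + 3*i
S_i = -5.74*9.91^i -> [-5.74, -56.88, -563.71, -5586.41, -55361.33]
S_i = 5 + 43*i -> [5, 48, 91, 134, 177]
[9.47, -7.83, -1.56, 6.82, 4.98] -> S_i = Random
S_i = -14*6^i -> [-14, -84, -504, -3024, -18144]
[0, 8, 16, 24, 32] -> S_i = 0 + 8*i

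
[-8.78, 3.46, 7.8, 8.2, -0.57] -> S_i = Random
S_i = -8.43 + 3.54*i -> [-8.43, -4.89, -1.35, 2.19, 5.73]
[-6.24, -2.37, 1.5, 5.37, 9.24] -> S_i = -6.24 + 3.87*i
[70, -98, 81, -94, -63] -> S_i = Random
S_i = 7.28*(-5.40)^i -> [7.28, -39.31, 212.28, -1146.34, 6190.22]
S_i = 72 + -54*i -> [72, 18, -36, -90, -144]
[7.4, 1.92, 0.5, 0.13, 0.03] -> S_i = 7.40*0.26^i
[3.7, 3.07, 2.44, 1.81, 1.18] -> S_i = 3.70 + -0.63*i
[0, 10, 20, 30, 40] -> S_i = 0 + 10*i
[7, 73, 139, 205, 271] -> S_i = 7 + 66*i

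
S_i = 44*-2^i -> [44, -88, 176, -352, 704]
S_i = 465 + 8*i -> [465, 473, 481, 489, 497]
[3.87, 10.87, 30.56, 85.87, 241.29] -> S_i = 3.87*2.81^i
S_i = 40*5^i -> [40, 200, 1000, 5000, 25000]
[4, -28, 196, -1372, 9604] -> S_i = 4*-7^i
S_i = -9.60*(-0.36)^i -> [-9.6, 3.46, -1.24, 0.45, -0.16]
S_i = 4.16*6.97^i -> [4.16, 29.0, 202.1, 1408.61, 9818.03]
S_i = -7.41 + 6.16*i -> [-7.41, -1.25, 4.91, 11.07, 17.23]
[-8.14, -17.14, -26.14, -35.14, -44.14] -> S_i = -8.14 + -9.00*i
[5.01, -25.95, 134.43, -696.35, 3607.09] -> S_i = 5.01*(-5.18)^i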